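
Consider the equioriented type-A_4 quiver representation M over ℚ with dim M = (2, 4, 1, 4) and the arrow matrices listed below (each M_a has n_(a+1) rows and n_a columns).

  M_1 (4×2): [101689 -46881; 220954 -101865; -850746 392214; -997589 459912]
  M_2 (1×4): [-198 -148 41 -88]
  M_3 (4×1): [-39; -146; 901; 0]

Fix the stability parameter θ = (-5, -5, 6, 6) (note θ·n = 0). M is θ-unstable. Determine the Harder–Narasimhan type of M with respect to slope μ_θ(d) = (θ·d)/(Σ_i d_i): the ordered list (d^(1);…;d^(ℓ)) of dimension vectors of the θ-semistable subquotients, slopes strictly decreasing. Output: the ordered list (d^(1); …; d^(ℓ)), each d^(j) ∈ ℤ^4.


Via rank(M_{q-1}∘⋯∘M_p): M ≅ I[1,2], I[1,4], I[2,2]^2, I[4,4]^3.
μ_θ-semistable layers: μ^(1)=6; μ^(2)=-5

((0, 0, 1, 4); (2, 4, 0, 0))


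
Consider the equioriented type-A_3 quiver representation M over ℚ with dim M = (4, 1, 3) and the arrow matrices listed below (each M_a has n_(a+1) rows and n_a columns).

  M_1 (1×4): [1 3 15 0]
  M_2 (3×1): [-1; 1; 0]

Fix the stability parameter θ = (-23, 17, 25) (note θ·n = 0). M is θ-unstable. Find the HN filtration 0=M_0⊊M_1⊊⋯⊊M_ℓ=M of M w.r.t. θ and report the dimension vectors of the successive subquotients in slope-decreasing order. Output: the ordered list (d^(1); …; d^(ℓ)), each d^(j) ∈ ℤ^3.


Via rank(M_{q-1}∘⋯∘M_p): M ≅ I[1,1]^3, I[1,3], I[3,3]^2.
μ_θ-semistable layers: μ^(1)=25; μ^(2)=17; μ^(3)=-23

((0, 0, 3); (0, 1, 0); (4, 0, 0))


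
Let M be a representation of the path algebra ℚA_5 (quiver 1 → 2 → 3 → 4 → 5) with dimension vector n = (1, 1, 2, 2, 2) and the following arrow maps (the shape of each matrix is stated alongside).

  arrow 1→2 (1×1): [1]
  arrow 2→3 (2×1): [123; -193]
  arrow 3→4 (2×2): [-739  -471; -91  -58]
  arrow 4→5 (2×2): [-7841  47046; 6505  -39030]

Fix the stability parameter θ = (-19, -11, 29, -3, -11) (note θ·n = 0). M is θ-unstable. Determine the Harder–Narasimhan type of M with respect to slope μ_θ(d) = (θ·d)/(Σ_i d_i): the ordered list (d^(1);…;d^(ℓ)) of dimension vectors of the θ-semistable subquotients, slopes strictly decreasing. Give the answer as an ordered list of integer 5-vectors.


Interval decomposition of M: I[1,4], I[3,5], I[5,5].
HN type (ℓ=4): μ^(1)=13; μ^(2)=5; μ^(3)=-11; μ^(4)=-19

((0, 0, 1, 1, 0); (0, 0, 1, 1, 1); (0, 1, 0, 0, 1); (1, 0, 0, 0, 0))


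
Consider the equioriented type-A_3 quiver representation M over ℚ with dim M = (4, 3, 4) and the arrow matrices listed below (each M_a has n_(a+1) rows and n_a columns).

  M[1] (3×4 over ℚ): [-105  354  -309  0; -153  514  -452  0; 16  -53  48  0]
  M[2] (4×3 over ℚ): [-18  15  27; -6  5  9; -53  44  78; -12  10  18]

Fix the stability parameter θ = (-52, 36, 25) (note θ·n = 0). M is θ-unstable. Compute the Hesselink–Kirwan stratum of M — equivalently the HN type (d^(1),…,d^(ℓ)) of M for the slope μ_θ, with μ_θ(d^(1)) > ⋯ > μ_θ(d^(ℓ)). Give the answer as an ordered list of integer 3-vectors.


Interval decomposition of M: I[1,1], I[1,2], I[1,3]^2, I[3,3]^2.
HN type (ℓ=4): μ^(1)=36; μ^(2)=61/2; μ^(3)=25; μ^(4)=-52

((0, 1, 0); (0, 2, 2); (0, 0, 2); (4, 0, 0))


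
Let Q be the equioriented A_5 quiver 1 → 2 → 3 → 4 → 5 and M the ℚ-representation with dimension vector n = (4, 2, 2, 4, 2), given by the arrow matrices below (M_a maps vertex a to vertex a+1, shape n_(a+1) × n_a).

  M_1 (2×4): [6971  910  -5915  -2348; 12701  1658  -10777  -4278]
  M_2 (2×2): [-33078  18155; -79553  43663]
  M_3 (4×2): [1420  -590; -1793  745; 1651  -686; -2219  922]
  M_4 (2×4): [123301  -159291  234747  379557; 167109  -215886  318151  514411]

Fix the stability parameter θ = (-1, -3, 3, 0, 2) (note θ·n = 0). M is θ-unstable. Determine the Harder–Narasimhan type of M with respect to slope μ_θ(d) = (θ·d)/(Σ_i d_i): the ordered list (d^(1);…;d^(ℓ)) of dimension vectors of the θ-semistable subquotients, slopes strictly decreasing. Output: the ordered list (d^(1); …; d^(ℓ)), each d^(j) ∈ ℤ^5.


Via rank(M_{q-1}∘⋯∘M_p): M ≅ I[1,1]^2, I[1,5]^2, I[4,4]^2.
μ_θ-semistable layers: μ^(1)=2; μ^(2)=3/2; μ^(3)=0; μ^(4)=-1; μ^(5)=-2

((0, 0, 0, 0, 2); (0, 0, 2, 2, 0); (0, 0, 0, 2, 0); (2, 0, 0, 0, 0); (2, 2, 0, 0, 0))


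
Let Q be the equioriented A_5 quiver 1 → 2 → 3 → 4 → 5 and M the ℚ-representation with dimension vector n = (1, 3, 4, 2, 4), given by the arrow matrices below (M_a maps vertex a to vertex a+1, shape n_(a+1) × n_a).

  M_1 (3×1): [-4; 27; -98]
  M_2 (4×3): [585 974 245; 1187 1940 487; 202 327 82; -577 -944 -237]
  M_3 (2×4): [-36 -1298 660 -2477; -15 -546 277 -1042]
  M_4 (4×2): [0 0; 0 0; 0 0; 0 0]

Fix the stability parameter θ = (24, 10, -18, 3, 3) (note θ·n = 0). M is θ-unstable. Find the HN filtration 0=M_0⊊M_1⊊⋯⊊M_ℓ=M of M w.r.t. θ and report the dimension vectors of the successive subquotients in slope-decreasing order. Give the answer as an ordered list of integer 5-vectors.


Barcode: M ≅ I[1,4], I[2,2], I[2,4], I[3,3]^2, I[5,5]^4. HN layers by μ_θ (5 steps, strictly decreasing):
  μ^(1)=10; μ^(2)=19/4; μ^(3)=3; μ^(4)=-4; μ^(5)=-18

((0, 1, 0, 0, 0); (1, 1, 1, 1, 0); (0, 0, 0, 1, 4); (0, 1, 1, 0, 0); (0, 0, 2, 0, 0))


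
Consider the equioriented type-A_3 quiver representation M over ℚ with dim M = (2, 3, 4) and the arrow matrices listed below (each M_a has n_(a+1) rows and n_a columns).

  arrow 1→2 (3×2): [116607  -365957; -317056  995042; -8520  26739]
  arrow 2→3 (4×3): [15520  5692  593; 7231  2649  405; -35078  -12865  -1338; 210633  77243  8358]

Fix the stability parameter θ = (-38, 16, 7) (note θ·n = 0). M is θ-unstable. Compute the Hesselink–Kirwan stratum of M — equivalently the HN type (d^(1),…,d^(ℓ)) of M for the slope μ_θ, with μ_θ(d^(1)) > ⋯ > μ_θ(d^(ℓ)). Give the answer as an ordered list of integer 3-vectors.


Barcode: M ≅ I[1,3]^2, I[2,3], I[3,3]. HN layers by μ_θ (3 steps, strictly decreasing):
  μ^(1)=23/2; μ^(2)=7; μ^(3)=-38

((0, 3, 3); (0, 0, 1); (2, 0, 0))


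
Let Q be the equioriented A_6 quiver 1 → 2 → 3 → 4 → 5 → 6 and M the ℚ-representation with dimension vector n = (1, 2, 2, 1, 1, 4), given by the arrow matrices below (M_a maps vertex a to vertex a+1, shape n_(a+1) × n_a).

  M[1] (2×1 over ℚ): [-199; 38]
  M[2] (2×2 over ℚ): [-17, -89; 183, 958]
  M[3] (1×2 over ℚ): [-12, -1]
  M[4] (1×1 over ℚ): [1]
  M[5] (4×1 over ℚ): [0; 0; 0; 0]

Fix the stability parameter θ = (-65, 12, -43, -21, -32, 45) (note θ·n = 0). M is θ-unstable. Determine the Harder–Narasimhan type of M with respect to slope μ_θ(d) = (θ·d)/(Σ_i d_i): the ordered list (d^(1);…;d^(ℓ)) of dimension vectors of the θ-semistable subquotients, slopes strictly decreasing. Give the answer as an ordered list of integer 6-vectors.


Interval decomposition of M: I[1,5], I[2,3], I[6,6]^4.
HN type (ℓ=4): μ^(1)=45; μ^(2)=-31/2; μ^(3)=-21; μ^(4)=-65

((0, 0, 0, 0, 0, 4); (0, 1, 1, 0, 0, 0); (0, 1, 1, 1, 1, 0); (1, 0, 0, 0, 0, 0))


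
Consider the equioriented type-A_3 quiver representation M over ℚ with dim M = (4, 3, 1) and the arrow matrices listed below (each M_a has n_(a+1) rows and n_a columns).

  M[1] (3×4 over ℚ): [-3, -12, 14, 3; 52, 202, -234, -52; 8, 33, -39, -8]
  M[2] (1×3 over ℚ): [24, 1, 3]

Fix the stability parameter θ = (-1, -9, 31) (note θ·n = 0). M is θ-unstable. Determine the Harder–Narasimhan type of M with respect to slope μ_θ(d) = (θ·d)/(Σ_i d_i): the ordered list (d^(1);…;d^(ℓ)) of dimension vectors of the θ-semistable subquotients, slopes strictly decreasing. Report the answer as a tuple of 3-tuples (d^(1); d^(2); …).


Via rank(M_{q-1}∘⋯∘M_p): M ≅ I[1,1], I[1,2]^2, I[1,3].
μ_θ-semistable layers: μ^(1)=31; μ^(2)=-1; μ^(3)=-5

((0, 0, 1); (1, 0, 0); (3, 3, 0))


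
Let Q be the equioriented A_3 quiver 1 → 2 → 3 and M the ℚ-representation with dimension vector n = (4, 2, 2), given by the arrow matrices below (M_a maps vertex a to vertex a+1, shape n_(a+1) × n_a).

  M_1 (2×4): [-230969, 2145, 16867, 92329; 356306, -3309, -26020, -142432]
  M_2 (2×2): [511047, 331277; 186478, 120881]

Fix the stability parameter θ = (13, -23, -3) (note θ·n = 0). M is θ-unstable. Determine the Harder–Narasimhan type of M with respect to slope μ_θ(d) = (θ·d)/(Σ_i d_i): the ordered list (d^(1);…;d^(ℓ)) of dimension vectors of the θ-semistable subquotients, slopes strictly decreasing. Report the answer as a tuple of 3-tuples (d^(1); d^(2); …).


Via rank(M_{q-1}∘⋯∘M_p): M ≅ I[1,1]^2, I[1,3]^2.
μ_θ-semistable layers: μ^(1)=13; μ^(2)=-3; μ^(3)=-5

((2, 0, 0); (0, 0, 2); (2, 2, 0))


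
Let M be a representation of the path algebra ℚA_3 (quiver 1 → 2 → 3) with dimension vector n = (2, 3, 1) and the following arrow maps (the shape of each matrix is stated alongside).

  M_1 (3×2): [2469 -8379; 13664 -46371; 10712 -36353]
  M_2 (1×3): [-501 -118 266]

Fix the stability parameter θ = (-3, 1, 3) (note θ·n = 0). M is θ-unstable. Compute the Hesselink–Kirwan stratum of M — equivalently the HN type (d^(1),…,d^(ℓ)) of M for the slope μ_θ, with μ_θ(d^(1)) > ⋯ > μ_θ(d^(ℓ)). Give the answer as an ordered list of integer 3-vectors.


Barcode: M ≅ I[1,2], I[1,3], I[2,2]. HN layers by μ_θ (3 steps, strictly decreasing):
  μ^(1)=3; μ^(2)=1; μ^(3)=-3

((0, 0, 1); (0, 3, 0); (2, 0, 0))


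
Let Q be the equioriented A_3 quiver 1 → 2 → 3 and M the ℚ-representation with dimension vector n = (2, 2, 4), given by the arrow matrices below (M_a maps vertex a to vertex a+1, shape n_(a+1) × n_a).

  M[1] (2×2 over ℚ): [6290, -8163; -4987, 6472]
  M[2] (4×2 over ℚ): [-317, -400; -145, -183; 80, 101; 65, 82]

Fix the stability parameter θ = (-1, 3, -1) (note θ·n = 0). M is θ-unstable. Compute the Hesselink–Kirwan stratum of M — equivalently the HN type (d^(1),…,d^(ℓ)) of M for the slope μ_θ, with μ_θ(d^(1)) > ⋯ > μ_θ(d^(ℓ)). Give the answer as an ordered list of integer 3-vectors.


Interval decomposition of M: I[1,3]^2, I[3,3]^2.
HN type (ℓ=2): μ^(1)=1; μ^(2)=-1

((0, 2, 2); (2, 0, 2))


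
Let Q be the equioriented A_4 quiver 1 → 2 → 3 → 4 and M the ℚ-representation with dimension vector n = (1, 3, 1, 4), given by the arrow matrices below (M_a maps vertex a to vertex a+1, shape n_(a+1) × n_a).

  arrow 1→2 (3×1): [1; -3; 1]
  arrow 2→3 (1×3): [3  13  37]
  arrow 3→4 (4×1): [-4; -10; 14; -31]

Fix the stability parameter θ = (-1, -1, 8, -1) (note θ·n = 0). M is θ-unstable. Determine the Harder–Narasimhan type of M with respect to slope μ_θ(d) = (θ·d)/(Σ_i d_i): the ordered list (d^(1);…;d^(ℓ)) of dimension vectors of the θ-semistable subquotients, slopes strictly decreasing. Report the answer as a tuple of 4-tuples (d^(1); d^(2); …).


Interval decomposition of M: I[1,4], I[2,2]^2, I[4,4]^3.
HN type (ℓ=2): μ^(1)=7/2; μ^(2)=-1

((0, 0, 1, 1); (1, 3, 0, 3))


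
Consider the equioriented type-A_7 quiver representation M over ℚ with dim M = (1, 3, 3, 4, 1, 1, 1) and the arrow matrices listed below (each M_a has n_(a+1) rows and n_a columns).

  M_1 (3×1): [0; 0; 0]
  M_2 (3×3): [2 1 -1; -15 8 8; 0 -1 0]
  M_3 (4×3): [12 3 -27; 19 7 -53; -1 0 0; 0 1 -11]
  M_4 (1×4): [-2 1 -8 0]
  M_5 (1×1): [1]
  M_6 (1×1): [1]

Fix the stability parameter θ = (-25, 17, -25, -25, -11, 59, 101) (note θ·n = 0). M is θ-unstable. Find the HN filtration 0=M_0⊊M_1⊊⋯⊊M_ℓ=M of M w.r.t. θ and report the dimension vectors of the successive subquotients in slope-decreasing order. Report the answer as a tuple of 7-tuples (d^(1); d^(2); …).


Barcode: M ≅ I[1,1], I[2,4]^2, I[2,7], I[4,4]. HN layers by μ_θ (4 steps, strictly decreasing):
  μ^(1)=101; μ^(2)=59; μ^(3)=-11; μ^(4)=-25

((0, 0, 0, 0, 0, 0, 1); (0, 0, 0, 0, 0, 1, 0); (0, 3, 3, 3, 1, 0, 0); (1, 0, 0, 1, 0, 0, 0))


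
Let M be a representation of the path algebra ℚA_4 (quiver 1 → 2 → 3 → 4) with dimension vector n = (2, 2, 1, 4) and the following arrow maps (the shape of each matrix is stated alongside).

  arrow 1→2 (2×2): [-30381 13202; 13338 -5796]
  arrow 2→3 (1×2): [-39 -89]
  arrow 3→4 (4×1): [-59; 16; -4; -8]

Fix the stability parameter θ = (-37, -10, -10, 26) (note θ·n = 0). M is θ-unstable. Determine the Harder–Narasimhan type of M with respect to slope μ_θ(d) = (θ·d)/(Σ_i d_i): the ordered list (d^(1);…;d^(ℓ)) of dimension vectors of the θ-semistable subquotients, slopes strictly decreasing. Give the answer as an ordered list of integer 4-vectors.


Via rank(M_{q-1}∘⋯∘M_p): M ≅ I[1,1], I[1,4], I[2,2], I[4,4]^3.
μ_θ-semistable layers: μ^(1)=26; μ^(2)=-10; μ^(3)=-37

((0, 0, 0, 4); (0, 2, 1, 0); (2, 0, 0, 0))


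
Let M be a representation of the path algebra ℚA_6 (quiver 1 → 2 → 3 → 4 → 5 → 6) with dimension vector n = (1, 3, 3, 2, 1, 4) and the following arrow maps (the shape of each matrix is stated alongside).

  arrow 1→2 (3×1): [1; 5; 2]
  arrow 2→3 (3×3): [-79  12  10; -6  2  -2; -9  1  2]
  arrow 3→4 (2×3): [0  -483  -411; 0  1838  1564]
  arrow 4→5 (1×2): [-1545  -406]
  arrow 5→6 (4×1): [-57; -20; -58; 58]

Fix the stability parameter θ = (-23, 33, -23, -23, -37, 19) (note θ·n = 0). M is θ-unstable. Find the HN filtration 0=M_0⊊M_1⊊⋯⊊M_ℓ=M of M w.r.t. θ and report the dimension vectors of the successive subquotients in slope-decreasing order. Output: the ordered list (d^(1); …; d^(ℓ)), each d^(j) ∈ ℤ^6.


Interval decomposition of M: I[1,3], I[2,4], I[2,6], I[6,6]^3.
HN type (ℓ=5): μ^(1)=19; μ^(2)=5; μ^(3)=-13/3; μ^(4)=-25/2; μ^(5)=-23

((0, 0, 0, 0, 0, 4); (0, 1, 1, 0, 0, 0); (0, 1, 1, 1, 0, 0); (0, 1, 1, 1, 1, 0); (1, 0, 0, 0, 0, 0))


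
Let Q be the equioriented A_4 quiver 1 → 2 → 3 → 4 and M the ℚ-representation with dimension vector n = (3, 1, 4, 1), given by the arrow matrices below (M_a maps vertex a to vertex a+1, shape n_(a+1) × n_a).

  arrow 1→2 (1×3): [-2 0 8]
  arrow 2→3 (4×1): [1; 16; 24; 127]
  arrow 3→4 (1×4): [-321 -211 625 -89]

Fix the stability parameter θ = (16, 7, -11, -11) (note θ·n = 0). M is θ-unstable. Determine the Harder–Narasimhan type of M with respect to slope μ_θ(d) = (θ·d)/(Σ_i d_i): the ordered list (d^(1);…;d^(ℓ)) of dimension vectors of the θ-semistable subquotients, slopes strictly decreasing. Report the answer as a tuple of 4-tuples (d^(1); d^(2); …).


Barcode: M ≅ I[1,1]^2, I[1,3], I[3,3]^2, I[3,4]. HN layers by μ_θ (3 steps, strictly decreasing):
  μ^(1)=16; μ^(2)=4; μ^(3)=-11

((2, 0, 0, 0); (1, 1, 1, 0); (0, 0, 3, 1))


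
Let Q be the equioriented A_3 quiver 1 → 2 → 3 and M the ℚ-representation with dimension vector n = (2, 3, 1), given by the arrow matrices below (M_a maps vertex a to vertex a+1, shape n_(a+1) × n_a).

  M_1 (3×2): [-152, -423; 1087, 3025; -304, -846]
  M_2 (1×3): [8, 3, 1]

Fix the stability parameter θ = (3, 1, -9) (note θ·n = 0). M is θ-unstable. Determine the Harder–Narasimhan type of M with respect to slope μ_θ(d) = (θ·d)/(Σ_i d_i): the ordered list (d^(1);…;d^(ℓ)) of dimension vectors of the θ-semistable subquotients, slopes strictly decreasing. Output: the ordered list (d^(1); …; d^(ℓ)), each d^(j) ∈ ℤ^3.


Interval decomposition of M: I[1,2], I[1,3], I[2,2].
HN type (ℓ=3): μ^(1)=2; μ^(2)=1; μ^(3)=-5/3

((1, 1, 0); (0, 1, 0); (1, 1, 1))


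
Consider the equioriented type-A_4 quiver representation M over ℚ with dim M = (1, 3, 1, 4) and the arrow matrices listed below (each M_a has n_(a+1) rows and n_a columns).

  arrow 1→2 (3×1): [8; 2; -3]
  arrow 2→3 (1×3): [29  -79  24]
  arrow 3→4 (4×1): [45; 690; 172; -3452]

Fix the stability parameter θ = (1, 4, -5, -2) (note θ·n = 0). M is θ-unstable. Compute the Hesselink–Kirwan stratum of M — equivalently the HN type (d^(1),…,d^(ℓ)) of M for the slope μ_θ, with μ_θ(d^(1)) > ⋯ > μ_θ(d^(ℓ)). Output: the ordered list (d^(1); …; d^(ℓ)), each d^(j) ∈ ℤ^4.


Interval decomposition of M: I[1,4], I[2,2]^2, I[4,4]^3.
HN type (ℓ=3): μ^(1)=4; μ^(2)=-1/2; μ^(3)=-2

((0, 2, 0, 0); (1, 1, 1, 1); (0, 0, 0, 3))


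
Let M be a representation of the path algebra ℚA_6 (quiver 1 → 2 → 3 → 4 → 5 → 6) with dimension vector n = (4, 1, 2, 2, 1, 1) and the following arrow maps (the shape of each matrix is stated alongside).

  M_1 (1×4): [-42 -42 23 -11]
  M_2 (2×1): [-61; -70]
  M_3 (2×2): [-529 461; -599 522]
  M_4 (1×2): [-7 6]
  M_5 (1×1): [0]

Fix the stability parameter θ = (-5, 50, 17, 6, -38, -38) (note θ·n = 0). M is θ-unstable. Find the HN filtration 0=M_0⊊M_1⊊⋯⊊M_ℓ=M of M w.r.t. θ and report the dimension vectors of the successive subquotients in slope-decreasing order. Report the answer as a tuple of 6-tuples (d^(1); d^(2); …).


Via rank(M_{q-1}∘⋯∘M_p): M ≅ I[1,1]^3, I[1,5], I[3,4], I[6,6].
μ_θ-semistable layers: μ^(1)=23/2; μ^(2)=35/4; μ^(3)=-5; μ^(4)=-38

((0, 0, 1, 1, 0, 0); (0, 1, 1, 1, 1, 0); (4, 0, 0, 0, 0, 0); (0, 0, 0, 0, 0, 1))


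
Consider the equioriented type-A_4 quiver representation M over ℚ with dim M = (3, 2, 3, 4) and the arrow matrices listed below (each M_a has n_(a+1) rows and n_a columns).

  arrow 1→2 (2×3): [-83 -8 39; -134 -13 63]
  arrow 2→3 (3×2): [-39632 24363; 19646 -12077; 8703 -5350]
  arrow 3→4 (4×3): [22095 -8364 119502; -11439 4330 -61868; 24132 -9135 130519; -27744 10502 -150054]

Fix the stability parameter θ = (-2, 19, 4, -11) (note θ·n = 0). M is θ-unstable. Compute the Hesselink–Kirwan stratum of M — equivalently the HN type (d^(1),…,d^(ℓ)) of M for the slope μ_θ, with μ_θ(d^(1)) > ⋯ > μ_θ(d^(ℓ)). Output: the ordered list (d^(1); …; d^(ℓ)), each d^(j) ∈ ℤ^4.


Interval decomposition of M: I[1,1], I[1,4]^2, I[3,3], I[4,4]^2.
HN type (ℓ=3): μ^(1)=4; μ^(2)=-2; μ^(3)=-11

((0, 2, 3, 2); (3, 0, 0, 0); (0, 0, 0, 2))


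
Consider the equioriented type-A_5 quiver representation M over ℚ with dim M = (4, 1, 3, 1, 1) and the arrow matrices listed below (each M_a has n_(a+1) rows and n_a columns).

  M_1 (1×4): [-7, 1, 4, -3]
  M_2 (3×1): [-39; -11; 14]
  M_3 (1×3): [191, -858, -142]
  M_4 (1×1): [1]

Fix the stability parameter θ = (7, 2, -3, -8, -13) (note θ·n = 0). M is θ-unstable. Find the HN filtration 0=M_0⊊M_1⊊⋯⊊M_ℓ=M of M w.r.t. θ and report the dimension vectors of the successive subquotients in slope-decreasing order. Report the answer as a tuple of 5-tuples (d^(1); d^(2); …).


Interval decomposition of M: I[1,1]^3, I[1,5], I[3,3]^2.
HN type (ℓ=2): μ^(1)=7; μ^(2)=-3

((3, 0, 0, 0, 0); (1, 1, 3, 1, 1))


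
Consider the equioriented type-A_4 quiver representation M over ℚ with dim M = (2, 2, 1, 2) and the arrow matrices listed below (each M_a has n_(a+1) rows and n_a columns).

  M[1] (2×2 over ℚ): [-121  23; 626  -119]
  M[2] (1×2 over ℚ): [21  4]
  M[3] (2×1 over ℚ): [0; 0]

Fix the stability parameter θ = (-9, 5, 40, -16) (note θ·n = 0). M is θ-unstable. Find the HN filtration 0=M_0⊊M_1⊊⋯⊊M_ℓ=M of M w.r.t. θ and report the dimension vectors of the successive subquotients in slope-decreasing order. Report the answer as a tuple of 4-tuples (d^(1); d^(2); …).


Barcode: M ≅ I[1,2], I[1,3], I[4,4]^2. HN layers by μ_θ (4 steps, strictly decreasing):
  μ^(1)=40; μ^(2)=5; μ^(3)=-9; μ^(4)=-16

((0, 0, 1, 0); (0, 2, 0, 0); (2, 0, 0, 0); (0, 0, 0, 2))


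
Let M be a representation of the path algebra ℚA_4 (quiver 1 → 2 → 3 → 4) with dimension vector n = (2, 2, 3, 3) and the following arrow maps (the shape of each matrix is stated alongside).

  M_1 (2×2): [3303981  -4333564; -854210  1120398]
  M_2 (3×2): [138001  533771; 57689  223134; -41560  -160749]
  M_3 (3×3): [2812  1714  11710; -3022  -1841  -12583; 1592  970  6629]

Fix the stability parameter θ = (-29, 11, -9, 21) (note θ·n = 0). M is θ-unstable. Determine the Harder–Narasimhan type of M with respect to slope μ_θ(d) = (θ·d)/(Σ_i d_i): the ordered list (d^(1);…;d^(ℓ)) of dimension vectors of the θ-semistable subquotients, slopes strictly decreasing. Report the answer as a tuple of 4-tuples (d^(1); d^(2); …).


Barcode: M ≅ I[1,4]^2, I[3,3], I[4,4]. HN layers by μ_θ (4 steps, strictly decreasing):
  μ^(1)=21; μ^(2)=1; μ^(3)=-9; μ^(4)=-29

((0, 0, 0, 3); (0, 2, 2, 0); (0, 0, 1, 0); (2, 0, 0, 0))


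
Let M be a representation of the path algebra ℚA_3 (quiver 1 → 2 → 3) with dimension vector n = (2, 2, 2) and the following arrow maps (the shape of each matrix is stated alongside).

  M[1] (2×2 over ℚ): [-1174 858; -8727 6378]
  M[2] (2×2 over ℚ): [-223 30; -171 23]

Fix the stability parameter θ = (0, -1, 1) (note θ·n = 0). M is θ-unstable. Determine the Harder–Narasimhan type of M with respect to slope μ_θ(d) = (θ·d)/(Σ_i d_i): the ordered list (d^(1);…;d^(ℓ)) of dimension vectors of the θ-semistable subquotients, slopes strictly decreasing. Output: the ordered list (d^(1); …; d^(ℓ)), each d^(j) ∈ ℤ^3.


Interval decomposition of M: I[1,3]^2.
HN type (ℓ=2): μ^(1)=1; μ^(2)=-1/2

((0, 0, 2); (2, 2, 0))


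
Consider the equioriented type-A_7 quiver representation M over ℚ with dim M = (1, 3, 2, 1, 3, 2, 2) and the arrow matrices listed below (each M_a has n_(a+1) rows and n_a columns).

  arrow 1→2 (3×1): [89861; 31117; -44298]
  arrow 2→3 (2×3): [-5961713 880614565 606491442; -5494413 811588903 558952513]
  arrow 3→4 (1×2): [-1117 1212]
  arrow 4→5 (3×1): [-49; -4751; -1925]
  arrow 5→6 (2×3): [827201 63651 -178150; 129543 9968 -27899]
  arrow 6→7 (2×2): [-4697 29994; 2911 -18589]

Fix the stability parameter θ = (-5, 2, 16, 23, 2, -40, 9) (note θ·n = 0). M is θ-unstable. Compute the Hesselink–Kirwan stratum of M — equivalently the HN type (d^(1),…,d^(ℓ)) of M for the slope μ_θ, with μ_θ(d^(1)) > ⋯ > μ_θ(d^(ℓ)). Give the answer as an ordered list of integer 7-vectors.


Interval decomposition of M: I[1,5], I[2,2], I[2,3], I[5,7]^2.
HN type (ℓ=6): μ^(1)=16; μ^(2)=41/3; μ^(3)=9; μ^(4)=2; μ^(5)=-5; μ^(6)=-19

((0, 0, 1, 0, 0, 0, 0); (0, 0, 1, 1, 1, 0, 0); (0, 0, 0, 0, 0, 0, 2); (0, 3, 0, 0, 0, 0, 0); (1, 0, 0, 0, 0, 0, 0); (0, 0, 0, 0, 2, 2, 0))


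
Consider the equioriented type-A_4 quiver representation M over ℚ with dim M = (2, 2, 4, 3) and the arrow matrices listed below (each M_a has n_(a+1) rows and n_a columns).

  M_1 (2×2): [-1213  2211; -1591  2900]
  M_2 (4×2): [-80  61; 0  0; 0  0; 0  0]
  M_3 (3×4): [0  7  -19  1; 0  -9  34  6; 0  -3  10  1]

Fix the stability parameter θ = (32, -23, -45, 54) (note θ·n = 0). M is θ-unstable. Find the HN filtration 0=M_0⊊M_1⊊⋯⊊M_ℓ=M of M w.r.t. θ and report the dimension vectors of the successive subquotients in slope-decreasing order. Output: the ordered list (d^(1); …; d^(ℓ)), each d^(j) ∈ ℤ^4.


Interval decomposition of M: I[1,2], I[1,3], I[3,4]^3.
HN type (ℓ=4): μ^(1)=54; μ^(2)=9/2; μ^(3)=-12; μ^(4)=-45

((0, 0, 0, 3); (1, 1, 0, 0); (1, 1, 1, 0); (0, 0, 3, 0))


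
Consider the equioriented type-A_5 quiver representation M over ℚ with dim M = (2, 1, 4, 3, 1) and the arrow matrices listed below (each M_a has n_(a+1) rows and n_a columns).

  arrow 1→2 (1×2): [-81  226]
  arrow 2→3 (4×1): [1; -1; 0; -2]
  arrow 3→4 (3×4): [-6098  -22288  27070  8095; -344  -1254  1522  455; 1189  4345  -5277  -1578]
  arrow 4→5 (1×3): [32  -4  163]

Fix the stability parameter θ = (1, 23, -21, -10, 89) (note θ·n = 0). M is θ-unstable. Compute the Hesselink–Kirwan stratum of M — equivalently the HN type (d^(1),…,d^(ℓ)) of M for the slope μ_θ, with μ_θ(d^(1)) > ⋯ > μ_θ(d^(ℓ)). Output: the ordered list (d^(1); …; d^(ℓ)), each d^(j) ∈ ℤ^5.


Barcode: M ≅ I[1,1], I[1,3], I[3,4]^2, I[3,5]. HN layers by μ_θ (4 steps, strictly decreasing):
  μ^(1)=89; μ^(2)=1; μ^(3)=-10; μ^(4)=-21

((0, 0, 0, 0, 1); (2, 1, 1, 0, 0); (0, 0, 0, 3, 0); (0, 0, 3, 0, 0))


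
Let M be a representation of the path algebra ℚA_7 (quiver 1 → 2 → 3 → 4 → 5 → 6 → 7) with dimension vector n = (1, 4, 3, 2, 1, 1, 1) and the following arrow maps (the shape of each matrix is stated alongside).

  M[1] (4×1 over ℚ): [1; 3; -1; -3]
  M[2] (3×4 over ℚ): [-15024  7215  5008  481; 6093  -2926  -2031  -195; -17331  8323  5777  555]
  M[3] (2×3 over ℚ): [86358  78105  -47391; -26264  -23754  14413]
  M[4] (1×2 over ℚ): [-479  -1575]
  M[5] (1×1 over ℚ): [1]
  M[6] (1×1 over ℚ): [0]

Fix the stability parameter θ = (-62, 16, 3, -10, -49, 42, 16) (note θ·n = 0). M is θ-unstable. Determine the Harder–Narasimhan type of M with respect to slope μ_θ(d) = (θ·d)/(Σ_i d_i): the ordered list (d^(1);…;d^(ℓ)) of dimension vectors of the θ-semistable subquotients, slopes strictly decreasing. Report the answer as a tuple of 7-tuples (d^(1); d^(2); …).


Via rank(M_{q-1}∘⋯∘M_p): M ≅ I[1,6], I[2,2], I[2,3], I[2,4], I[7,7].
μ_θ-semistable layers: μ^(1)=42; μ^(2)=16; μ^(3)=19/2; μ^(4)=3; μ^(5)=-10; μ^(6)=-62

((0, 0, 0, 0, 0, 1, 0); (0, 1, 0, 0, 0, 0, 1); (0, 1, 1, 0, 0, 0, 0); (0, 1, 1, 1, 0, 0, 0); (0, 1, 1, 1, 1, 0, 0); (1, 0, 0, 0, 0, 0, 0))


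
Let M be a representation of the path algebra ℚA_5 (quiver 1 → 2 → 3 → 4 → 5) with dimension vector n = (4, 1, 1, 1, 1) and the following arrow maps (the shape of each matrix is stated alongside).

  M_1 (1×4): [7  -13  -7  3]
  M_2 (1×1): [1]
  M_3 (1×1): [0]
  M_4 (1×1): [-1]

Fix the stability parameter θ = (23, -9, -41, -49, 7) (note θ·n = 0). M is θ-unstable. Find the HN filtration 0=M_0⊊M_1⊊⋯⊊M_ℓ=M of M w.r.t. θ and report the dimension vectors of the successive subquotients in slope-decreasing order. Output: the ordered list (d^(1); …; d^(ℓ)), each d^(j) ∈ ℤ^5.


Via rank(M_{q-1}∘⋯∘M_p): M ≅ I[1,1]^3, I[1,3], I[4,5].
μ_θ-semistable layers: μ^(1)=23; μ^(2)=7; μ^(3)=-9; μ^(4)=-49

((3, 0, 0, 0, 0); (0, 0, 0, 0, 1); (1, 1, 1, 0, 0); (0, 0, 0, 1, 0))


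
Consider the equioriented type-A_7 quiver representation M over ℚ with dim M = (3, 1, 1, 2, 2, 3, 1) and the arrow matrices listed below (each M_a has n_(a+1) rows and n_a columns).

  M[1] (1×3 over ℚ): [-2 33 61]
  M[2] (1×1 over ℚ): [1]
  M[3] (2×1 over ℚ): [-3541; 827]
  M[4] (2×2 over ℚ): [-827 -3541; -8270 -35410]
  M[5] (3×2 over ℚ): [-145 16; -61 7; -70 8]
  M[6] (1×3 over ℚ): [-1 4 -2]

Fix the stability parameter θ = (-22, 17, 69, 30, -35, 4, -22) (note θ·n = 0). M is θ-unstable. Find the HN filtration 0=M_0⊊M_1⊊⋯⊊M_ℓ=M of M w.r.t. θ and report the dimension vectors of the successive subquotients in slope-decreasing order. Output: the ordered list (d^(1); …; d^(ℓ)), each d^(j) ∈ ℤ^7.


Via rank(M_{q-1}∘⋯∘M_p): M ≅ I[1,1]^2, I[1,4], I[4,7], I[5,6], I[6,6].
μ_θ-semistable layers: μ^(1)=99/2; μ^(2)=17; μ^(3)=4; μ^(4)=-23/4; μ^(5)=-22; μ^(6)=-35

((0, 0, 1, 1, 0, 0, 0); (0, 1, 0, 0, 0, 0, 0); (0, 0, 0, 0, 0, 2, 0); (0, 0, 0, 1, 1, 1, 1); (3, 0, 0, 0, 0, 0, 0); (0, 0, 0, 0, 1, 0, 0))


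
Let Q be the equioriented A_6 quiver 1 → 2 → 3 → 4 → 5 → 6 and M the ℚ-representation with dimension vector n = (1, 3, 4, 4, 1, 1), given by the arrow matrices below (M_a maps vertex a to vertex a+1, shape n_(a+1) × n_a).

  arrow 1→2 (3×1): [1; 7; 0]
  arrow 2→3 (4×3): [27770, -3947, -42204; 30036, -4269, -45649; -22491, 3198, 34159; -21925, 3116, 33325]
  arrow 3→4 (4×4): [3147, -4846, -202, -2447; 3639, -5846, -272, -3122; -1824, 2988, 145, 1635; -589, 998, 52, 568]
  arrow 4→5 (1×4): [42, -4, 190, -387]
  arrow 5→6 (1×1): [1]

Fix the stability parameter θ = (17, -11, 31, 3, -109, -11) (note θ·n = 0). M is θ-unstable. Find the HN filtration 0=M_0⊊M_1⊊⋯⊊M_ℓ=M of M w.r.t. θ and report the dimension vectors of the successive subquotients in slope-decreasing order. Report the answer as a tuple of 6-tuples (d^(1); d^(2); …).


Barcode: M ≅ I[1,6], I[2,4]^2, I[3,4]. HN layers by μ_θ (3 steps, strictly decreasing):
  μ^(1)=17; μ^(2)=-11; μ^(3)=-69/5

((0, 0, 3, 3, 0, 0); (0, 2, 0, 0, 0, 1); (1, 1, 1, 1, 1, 0))


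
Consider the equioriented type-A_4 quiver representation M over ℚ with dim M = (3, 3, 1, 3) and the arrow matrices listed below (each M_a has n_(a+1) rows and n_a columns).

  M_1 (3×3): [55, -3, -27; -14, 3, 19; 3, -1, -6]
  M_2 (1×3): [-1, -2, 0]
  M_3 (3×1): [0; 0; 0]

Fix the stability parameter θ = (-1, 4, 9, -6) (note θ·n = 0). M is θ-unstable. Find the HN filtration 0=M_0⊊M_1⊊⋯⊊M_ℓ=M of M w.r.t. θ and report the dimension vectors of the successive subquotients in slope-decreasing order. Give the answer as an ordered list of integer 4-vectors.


Via rank(M_{q-1}∘⋯∘M_p): M ≅ I[1,2]^2, I[1,3], I[4,4]^3.
μ_θ-semistable layers: μ^(1)=9; μ^(2)=4; μ^(3)=-1; μ^(4)=-6

((0, 0, 1, 0); (0, 3, 0, 0); (3, 0, 0, 0); (0, 0, 0, 3))


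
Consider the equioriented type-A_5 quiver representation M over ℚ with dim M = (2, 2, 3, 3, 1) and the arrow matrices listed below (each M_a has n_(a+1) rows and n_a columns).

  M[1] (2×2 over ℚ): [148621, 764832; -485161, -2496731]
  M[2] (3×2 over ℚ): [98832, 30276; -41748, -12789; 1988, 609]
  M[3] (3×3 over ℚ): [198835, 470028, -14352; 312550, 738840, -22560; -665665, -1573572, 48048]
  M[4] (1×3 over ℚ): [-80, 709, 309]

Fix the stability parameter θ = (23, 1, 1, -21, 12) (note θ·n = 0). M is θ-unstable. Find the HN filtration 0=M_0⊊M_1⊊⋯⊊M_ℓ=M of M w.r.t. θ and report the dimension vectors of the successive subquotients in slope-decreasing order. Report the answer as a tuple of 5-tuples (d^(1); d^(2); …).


Via rank(M_{q-1}∘⋯∘M_p): M ≅ I[1,2], I[1,3], I[3,3], I[3,5], I[4,4]^2.
μ_θ-semistable layers: μ^(1)=12; μ^(2)=25/3; μ^(3)=1; μ^(4)=-10; μ^(5)=-21

((1, 1, 0, 0, 1); (1, 1, 1, 0, 0); (0, 0, 1, 0, 0); (0, 0, 1, 1, 0); (0, 0, 0, 2, 0))


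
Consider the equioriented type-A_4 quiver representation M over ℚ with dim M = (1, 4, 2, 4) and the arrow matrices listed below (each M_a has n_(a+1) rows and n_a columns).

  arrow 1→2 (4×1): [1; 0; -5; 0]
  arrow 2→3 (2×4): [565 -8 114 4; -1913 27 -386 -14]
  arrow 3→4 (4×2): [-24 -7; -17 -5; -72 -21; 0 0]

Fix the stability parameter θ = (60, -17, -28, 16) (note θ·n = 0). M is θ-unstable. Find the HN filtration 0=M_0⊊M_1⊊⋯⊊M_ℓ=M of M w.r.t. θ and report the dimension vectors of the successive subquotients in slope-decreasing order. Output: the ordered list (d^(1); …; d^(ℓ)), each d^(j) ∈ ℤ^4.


Barcode: M ≅ I[1,4], I[2,2]^2, I[2,4], I[4,4]^2. HN layers by μ_θ (4 steps, strictly decreasing):
  μ^(1)=16; μ^(2)=5; μ^(3)=-17; μ^(4)=-45/2

((0, 0, 0, 4); (1, 1, 1, 0); (0, 2, 0, 0); (0, 1, 1, 0))


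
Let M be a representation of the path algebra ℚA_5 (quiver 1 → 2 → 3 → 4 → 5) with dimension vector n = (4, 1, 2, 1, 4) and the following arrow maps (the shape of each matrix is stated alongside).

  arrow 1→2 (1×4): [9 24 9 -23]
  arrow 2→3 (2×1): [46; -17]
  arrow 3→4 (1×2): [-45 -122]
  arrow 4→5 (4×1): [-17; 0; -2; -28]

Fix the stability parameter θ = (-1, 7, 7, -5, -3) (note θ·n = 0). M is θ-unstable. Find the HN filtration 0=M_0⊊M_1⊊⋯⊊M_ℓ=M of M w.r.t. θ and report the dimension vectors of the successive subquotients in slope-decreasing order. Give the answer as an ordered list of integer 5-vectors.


Interval decomposition of M: I[1,1]^3, I[1,5], I[3,3], I[5,5]^3.
HN type (ℓ=4): μ^(1)=7; μ^(2)=3/2; μ^(3)=-1; μ^(4)=-3

((0, 0, 1, 0, 0); (0, 1, 1, 1, 1); (4, 0, 0, 0, 0); (0, 0, 0, 0, 3))


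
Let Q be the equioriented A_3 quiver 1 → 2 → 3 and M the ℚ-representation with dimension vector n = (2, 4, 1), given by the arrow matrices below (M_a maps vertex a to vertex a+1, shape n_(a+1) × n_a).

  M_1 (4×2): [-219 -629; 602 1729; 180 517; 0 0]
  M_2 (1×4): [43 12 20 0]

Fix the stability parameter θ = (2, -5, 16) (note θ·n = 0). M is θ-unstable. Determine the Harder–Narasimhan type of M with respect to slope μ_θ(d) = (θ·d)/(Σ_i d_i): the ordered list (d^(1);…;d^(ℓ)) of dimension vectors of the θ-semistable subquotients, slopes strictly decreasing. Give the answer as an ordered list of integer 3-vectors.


Barcode: M ≅ I[1,2], I[1,3], I[2,2]^2. HN layers by μ_θ (3 steps, strictly decreasing):
  μ^(1)=16; μ^(2)=-3/2; μ^(3)=-5

((0, 0, 1); (2, 2, 0); (0, 2, 0))


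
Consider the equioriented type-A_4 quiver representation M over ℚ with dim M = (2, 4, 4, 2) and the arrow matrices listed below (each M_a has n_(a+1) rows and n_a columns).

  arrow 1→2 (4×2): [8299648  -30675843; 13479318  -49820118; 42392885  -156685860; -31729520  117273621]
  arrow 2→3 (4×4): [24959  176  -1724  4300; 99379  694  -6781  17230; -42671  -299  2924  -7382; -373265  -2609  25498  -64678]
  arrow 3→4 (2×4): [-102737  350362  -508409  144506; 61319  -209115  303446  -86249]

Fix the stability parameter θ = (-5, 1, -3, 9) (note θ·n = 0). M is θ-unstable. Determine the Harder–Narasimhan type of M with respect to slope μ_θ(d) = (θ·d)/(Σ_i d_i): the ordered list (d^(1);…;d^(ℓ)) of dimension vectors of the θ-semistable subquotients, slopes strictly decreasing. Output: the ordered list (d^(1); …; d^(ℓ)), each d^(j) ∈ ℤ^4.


Interval decomposition of M: I[1,3], I[1,4], I[2,2], I[2,4], I[3,3].
HN type (ℓ=5): μ^(1)=9; μ^(2)=1; μ^(3)=-1; μ^(4)=-3; μ^(5)=-5

((0, 0, 0, 2); (0, 1, 0, 0); (0, 3, 3, 0); (0, 0, 1, 0); (2, 0, 0, 0))


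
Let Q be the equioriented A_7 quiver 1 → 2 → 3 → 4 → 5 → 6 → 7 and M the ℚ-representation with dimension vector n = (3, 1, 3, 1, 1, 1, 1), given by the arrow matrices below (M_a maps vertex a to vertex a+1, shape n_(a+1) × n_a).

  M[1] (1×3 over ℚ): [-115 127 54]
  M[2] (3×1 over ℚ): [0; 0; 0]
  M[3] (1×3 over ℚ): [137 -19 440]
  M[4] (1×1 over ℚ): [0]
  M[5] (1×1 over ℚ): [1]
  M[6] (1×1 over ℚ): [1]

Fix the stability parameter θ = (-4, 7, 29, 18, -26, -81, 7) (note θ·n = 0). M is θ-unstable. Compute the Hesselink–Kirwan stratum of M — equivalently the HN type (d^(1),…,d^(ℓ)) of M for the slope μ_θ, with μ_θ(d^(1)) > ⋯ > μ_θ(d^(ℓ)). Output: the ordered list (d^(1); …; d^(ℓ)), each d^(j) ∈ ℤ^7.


Interval decomposition of M: I[1,1]^2, I[1,2], I[3,3]^2, I[3,4], I[5,7].
HN type (ℓ=5): μ^(1)=29; μ^(2)=47/2; μ^(3)=7; μ^(4)=-4; μ^(5)=-107/2

((0, 0, 2, 0, 0, 0, 0); (0, 0, 1, 1, 0, 0, 0); (0, 1, 0, 0, 0, 0, 1); (3, 0, 0, 0, 0, 0, 0); (0, 0, 0, 0, 1, 1, 0))


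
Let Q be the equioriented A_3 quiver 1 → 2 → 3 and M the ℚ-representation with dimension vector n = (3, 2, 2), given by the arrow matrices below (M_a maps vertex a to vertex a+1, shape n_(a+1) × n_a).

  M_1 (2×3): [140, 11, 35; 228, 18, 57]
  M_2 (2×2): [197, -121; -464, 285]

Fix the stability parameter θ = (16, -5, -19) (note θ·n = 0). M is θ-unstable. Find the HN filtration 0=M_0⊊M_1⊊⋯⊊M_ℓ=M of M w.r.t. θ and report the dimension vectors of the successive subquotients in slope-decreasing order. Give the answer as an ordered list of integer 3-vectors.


Via rank(M_{q-1}∘⋯∘M_p): M ≅ I[1,1], I[1,3]^2.
μ_θ-semistable layers: μ^(1)=16; μ^(2)=-8/3

((1, 0, 0); (2, 2, 2))


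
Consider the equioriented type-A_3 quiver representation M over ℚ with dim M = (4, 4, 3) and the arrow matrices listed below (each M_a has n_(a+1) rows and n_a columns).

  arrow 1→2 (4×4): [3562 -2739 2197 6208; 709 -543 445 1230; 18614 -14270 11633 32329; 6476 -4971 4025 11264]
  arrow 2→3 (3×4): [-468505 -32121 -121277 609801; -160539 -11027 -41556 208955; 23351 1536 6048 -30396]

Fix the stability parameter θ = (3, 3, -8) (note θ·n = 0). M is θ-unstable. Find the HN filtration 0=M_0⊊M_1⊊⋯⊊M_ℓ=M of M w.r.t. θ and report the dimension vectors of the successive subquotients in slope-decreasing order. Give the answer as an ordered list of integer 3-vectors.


Barcode: M ≅ I[1,1], I[1,3]^3, I[2,2]. HN layers by μ_θ (2 steps, strictly decreasing):
  μ^(1)=3; μ^(2)=-2/3

((1, 1, 0); (3, 3, 3))


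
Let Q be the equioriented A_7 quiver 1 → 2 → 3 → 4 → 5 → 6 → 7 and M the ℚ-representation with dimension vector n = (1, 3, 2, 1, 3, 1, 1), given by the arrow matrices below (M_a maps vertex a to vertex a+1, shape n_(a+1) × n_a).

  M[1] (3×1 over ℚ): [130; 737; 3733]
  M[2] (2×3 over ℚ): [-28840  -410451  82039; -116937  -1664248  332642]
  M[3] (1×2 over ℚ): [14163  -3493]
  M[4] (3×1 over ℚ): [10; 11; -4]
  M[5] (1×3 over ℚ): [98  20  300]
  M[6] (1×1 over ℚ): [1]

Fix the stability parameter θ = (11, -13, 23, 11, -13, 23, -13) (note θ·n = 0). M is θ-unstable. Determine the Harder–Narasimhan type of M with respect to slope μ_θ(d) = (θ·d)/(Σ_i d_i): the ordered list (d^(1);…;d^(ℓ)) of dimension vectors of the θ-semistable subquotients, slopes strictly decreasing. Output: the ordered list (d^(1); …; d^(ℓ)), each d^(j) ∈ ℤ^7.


Via rank(M_{q-1}∘⋯∘M_p): M ≅ I[1,2], I[2,3], I[2,5], I[5,5], I[5,7].
μ_θ-semistable layers: μ^(1)=23; μ^(2)=7; μ^(3)=5; μ^(4)=-1; μ^(5)=-13

((0, 0, 1, 0, 0, 0, 0); (0, 0, 1, 1, 1, 0, 0); (0, 0, 0, 0, 0, 1, 1); (1, 1, 0, 0, 0, 0, 0); (0, 2, 0, 0, 2, 0, 0))


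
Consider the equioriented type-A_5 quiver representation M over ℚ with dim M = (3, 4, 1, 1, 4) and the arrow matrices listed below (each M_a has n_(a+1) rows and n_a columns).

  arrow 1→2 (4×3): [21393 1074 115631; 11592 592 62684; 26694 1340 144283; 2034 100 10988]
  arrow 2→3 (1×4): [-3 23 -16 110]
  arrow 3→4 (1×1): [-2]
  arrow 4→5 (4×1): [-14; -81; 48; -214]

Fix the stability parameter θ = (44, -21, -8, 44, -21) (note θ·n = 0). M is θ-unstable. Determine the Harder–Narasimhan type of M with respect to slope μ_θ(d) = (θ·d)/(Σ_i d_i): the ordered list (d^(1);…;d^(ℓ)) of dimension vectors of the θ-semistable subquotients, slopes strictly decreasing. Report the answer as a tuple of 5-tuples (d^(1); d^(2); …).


Via rank(M_{q-1}∘⋯∘M_p): M ≅ I[1,1], I[1,2], I[1,5], I[2,2]^2, I[5,5]^3.
μ_θ-semistable layers: μ^(1)=44; μ^(2)=23/2; μ^(3)=5; μ^(4)=-21

((1, 0, 0, 0, 0); (1, 1, 0, 1, 1); (1, 1, 1, 0, 0); (0, 2, 0, 0, 3))


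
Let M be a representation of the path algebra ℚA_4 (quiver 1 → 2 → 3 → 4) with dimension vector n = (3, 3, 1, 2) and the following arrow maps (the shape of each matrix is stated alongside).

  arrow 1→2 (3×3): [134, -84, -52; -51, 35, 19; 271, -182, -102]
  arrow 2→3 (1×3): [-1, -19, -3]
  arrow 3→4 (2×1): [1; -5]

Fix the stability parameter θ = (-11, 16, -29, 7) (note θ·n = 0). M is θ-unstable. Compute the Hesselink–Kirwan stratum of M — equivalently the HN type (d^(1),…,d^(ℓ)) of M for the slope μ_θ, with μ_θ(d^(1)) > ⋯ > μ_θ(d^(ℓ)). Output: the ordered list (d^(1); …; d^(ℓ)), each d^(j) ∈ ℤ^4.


Via rank(M_{q-1}∘⋯∘M_p): M ≅ I[1,1], I[1,2], I[1,4], I[2,2], I[4,4].
μ_θ-semistable layers: μ^(1)=16; μ^(2)=7; μ^(3)=-13/2; μ^(4)=-11

((0, 2, 0, 0); (0, 0, 0, 2); (0, 1, 1, 0); (3, 0, 0, 0))


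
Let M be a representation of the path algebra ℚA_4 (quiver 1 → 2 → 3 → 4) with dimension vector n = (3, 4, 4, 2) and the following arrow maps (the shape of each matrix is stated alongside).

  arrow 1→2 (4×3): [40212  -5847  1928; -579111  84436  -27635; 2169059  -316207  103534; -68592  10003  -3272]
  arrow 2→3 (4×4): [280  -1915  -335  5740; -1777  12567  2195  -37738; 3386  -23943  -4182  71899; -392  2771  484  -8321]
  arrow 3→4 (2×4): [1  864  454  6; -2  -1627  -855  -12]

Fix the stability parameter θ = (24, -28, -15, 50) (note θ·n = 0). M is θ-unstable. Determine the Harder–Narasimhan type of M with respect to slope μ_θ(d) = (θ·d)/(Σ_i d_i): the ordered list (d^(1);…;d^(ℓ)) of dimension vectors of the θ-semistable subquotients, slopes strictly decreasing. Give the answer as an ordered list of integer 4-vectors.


Via rank(M_{q-1}∘⋯∘M_p): M ≅ I[1,3], I[1,4]^2, I[2,2], I[3,3].
μ_θ-semistable layers: μ^(1)=50; μ^(2)=-19/3; μ^(3)=-15; μ^(4)=-28

((0, 0, 0, 2); (3, 3, 3, 0); (0, 0, 1, 0); (0, 1, 0, 0))
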